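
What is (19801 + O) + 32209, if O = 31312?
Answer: 83322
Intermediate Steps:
(19801 + O) + 32209 = (19801 + 31312) + 32209 = 51113 + 32209 = 83322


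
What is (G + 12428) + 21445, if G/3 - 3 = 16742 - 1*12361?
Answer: 47025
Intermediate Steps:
G = 13152 (G = 9 + 3*(16742 - 1*12361) = 9 + 3*(16742 - 12361) = 9 + 3*4381 = 9 + 13143 = 13152)
(G + 12428) + 21445 = (13152 + 12428) + 21445 = 25580 + 21445 = 47025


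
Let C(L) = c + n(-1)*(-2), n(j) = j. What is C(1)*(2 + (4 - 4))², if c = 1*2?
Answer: 16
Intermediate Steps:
c = 2
C(L) = 4 (C(L) = 2 - 1*(-2) = 2 + 2 = 4)
C(1)*(2 + (4 - 4))² = 4*(2 + (4 - 4))² = 4*(2 + 0)² = 4*2² = 4*4 = 16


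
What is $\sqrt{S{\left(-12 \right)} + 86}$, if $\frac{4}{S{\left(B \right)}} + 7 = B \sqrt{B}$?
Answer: $\sqrt{86 - \frac{4}{7 + 24 i \sqrt{3}}} \approx 9.2728 + 0.00505 i$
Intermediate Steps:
$S{\left(B \right)} = \frac{4}{-7 + B^{\frac{3}{2}}}$ ($S{\left(B \right)} = \frac{4}{-7 + B \sqrt{B}} = \frac{4}{-7 + B^{\frac{3}{2}}}$)
$\sqrt{S{\left(-12 \right)} + 86} = \sqrt{\frac{4}{-7 + \left(-12\right)^{\frac{3}{2}}} + 86} = \sqrt{\frac{4}{-7 - 24 i \sqrt{3}} + 86} = \sqrt{86 + \frac{4}{-7 - 24 i \sqrt{3}}}$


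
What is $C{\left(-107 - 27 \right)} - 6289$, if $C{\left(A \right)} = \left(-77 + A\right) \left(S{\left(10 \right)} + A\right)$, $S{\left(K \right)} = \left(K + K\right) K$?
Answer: $-20215$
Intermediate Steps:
$S{\left(K \right)} = 2 K^{2}$ ($S{\left(K \right)} = 2 K K = 2 K^{2}$)
$C{\left(A \right)} = \left(-77 + A\right) \left(200 + A\right)$ ($C{\left(A \right)} = \left(-77 + A\right) \left(2 \cdot 10^{2} + A\right) = \left(-77 + A\right) \left(2 \cdot 100 + A\right) = \left(-77 + A\right) \left(200 + A\right)$)
$C{\left(-107 - 27 \right)} - 6289 = \left(-15400 + \left(-107 - 27\right)^{2} + 123 \left(-107 - 27\right)\right) - 6289 = \left(-15400 + \left(-134\right)^{2} + 123 \left(-134\right)\right) - 6289 = \left(-15400 + 17956 - 16482\right) - 6289 = -13926 - 6289 = -20215$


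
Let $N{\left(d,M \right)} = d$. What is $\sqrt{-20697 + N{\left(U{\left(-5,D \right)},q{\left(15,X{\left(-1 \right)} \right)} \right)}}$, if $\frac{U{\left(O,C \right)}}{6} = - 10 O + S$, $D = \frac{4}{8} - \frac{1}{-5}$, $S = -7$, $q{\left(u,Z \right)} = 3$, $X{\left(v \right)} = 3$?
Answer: $3 i \sqrt{2271} \approx 142.97 i$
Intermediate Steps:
$D = \frac{7}{10}$ ($D = 4 \cdot \frac{1}{8} - - \frac{1}{5} = \frac{1}{2} + \frac{1}{5} = \frac{7}{10} \approx 0.7$)
$U{\left(O,C \right)} = -42 - 60 O$ ($U{\left(O,C \right)} = 6 \left(- 10 O - 7\right) = 6 \left(-7 - 10 O\right) = -42 - 60 O$)
$\sqrt{-20697 + N{\left(U{\left(-5,D \right)},q{\left(15,X{\left(-1 \right)} \right)} \right)}} = \sqrt{-20697 - -258} = \sqrt{-20697 + \left(-42 + 300\right)} = \sqrt{-20697 + 258} = \sqrt{-20439} = 3 i \sqrt{2271}$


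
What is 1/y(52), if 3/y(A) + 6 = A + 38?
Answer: 28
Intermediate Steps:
y(A) = 3/(32 + A) (y(A) = 3/(-6 + (A + 38)) = 3/(-6 + (38 + A)) = 3/(32 + A))
1/y(52) = 1/(3/(32 + 52)) = 1/(3/84) = 1/(3*(1/84)) = 1/(1/28) = 28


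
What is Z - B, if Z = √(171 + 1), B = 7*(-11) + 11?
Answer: 66 + 2*√43 ≈ 79.115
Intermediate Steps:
B = -66 (B = -77 + 11 = -66)
Z = 2*√43 (Z = √172 = 2*√43 ≈ 13.115)
Z - B = 2*√43 - 1*(-66) = 2*√43 + 66 = 66 + 2*√43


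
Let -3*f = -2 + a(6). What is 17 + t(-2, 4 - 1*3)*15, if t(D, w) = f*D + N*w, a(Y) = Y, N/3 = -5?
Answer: -168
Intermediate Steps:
N = -15 (N = 3*(-5) = -15)
f = -4/3 (f = -(-2 + 6)/3 = -1/3*4 = -4/3 ≈ -1.3333)
t(D, w) = -15*w - 4*D/3 (t(D, w) = -4*D/3 - 15*w = -15*w - 4*D/3)
17 + t(-2, 4 - 1*3)*15 = 17 + (-15*(4 - 1*3) - 4/3*(-2))*15 = 17 + (-15*(4 - 3) + 8/3)*15 = 17 + (-15*1 + 8/3)*15 = 17 + (-15 + 8/3)*15 = 17 - 37/3*15 = 17 - 185 = -168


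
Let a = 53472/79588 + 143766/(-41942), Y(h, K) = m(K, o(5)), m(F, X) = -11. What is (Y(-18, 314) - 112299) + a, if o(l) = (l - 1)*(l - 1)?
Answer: -46863619055693/417259987 ≈ -1.1231e+5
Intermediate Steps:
o(l) = (-1 + l)² (o(l) = (-1 + l)*(-1 + l) = (-1 + l)²)
Y(h, K) = -11
a = -1149915723/417259987 (a = 53472*(1/79588) + 143766*(-1/41942) = 13368/19897 - 71883/20971 = -1149915723/417259987 ≈ -2.7559)
(Y(-18, 314) - 112299) + a = (-11 - 112299) - 1149915723/417259987 = -112310 - 1149915723/417259987 = -46863619055693/417259987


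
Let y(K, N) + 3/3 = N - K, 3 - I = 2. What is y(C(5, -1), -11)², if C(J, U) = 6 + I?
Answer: 361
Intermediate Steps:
I = 1 (I = 3 - 1*2 = 3 - 2 = 1)
C(J, U) = 7 (C(J, U) = 6 + 1 = 7)
y(K, N) = -1 + N - K (y(K, N) = -1 + (N - K) = -1 + N - K)
y(C(5, -1), -11)² = (-1 - 11 - 1*7)² = (-1 - 11 - 7)² = (-19)² = 361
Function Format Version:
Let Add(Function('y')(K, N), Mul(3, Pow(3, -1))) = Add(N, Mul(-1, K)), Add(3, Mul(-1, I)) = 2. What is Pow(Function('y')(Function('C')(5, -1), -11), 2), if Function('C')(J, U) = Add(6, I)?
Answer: 361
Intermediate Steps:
I = 1 (I = Add(3, Mul(-1, 2)) = Add(3, -2) = 1)
Function('C')(J, U) = 7 (Function('C')(J, U) = Add(6, 1) = 7)
Function('y')(K, N) = Add(-1, N, Mul(-1, K)) (Function('y')(K, N) = Add(-1, Add(N, Mul(-1, K))) = Add(-1, N, Mul(-1, K)))
Pow(Function('y')(Function('C')(5, -1), -11), 2) = Pow(Add(-1, -11, Mul(-1, 7)), 2) = Pow(Add(-1, -11, -7), 2) = Pow(-19, 2) = 361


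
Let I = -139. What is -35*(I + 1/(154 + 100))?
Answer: 1235675/254 ≈ 4864.9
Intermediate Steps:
-35*(I + 1/(154 + 100)) = -35*(-139 + 1/(154 + 100)) = -35*(-139 + 1/254) = -35*(-35305/254) = 1235675/254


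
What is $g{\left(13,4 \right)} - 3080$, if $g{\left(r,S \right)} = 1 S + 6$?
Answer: $-3070$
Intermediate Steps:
$g{\left(r,S \right)} = 6 + S$ ($g{\left(r,S \right)} = S + 6 = 6 + S$)
$g{\left(13,4 \right)} - 3080 = \left(6 + 4\right) - 3080 = 10 - 3080 = -3070$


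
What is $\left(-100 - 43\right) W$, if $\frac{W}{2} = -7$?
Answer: $2002$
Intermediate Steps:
$W = -14$ ($W = 2 \left(-7\right) = -14$)
$\left(-100 - 43\right) W = \left(-100 - 43\right) \left(-14\right) = \left(-143\right) \left(-14\right) = 2002$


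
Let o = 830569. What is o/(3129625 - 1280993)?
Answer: 830569/1848632 ≈ 0.44929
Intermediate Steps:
o/(3129625 - 1280993) = 830569/(3129625 - 1280993) = 830569/1848632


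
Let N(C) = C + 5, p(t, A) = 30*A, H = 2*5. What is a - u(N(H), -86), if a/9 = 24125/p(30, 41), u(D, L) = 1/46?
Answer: 166442/943 ≈ 176.50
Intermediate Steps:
H = 10
N(C) = 5 + C
u(D, L) = 1/46
a = 14475/82 (a = 9*(24125/((30*41))) = 9*(24125/1230) = 9*(24125*(1/1230)) = 9*(4825/246) = 14475/82 ≈ 176.52)
a - u(N(H), -86) = 14475/82 - 1*1/46 = 14475/82 - 1/46 = 166442/943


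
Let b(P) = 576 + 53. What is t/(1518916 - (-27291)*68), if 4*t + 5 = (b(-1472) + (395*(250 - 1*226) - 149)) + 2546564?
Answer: 2556519/13498816 ≈ 0.18939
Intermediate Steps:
b(P) = 629
t = 2556519/4 (t = -5/4 + ((629 + (395*(250 - 1*226) - 149)) + 2546564)/4 = -5/4 + ((629 + (395*(250 - 226) - 149)) + 2546564)/4 = -5/4 + ((629 + (395*24 - 149)) + 2546564)/4 = -5/4 + ((629 + (9480 - 149)) + 2546564)/4 = -5/4 + ((629 + 9331) + 2546564)/4 = -5/4 + (9960 + 2546564)/4 = -5/4 + (¼)*2556524 = -5/4 + 639131 = 2556519/4 ≈ 6.3913e+5)
t/(1518916 - (-27291)*68) = 2556519/(4*(1518916 - (-27291)*68)) = 2556519/(4*(1518916 - 1*(-1855788))) = 2556519/(4*(1518916 + 1855788)) = (2556519/4)/3374704 = (2556519/4)*(1/3374704) = 2556519/13498816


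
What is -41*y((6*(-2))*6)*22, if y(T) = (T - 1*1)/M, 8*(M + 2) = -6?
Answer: -23944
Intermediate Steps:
M = -11/4 (M = -2 + (1/8)*(-6) = -2 - 3/4 = -11/4 ≈ -2.7500)
y(T) = 4/11 - 4*T/11 (y(T) = (T - 1*1)/(-11/4) = (T - 1)*(-4/11) = (-1 + T)*(-4/11) = 4/11 - 4*T/11)
-41*y((6*(-2))*6)*22 = -41*(4/11 - 4*6*(-2)*6/11)*22 = -41*(4/11 - (-48)*6/11)*22 = -41*(4/11 - 4/11*(-72))*22 = -41*(4/11 + 288/11)*22 = -41*292/11*22 = -11972/11*22 = -23944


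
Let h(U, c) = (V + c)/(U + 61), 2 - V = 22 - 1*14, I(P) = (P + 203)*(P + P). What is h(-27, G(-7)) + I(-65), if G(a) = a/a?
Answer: -609965/34 ≈ -17940.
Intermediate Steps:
G(a) = 1
I(P) = 2*P*(203 + P) (I(P) = (203 + P)*(2*P) = 2*P*(203 + P))
V = -6 (V = 2 - (22 - 1*14) = 2 - (22 - 14) = 2 - 1*8 = 2 - 8 = -6)
h(U, c) = (-6 + c)/(61 + U) (h(U, c) = (-6 + c)/(U + 61) = (-6 + c)/(61 + U))
h(-27, G(-7)) + I(-65) = (-6 + 1)/(61 - 27) + 2*(-65)*(203 - 65) = -5/34 + 2*(-65)*138 = (1/34)*(-5) - 17940 = -5/34 - 17940 = -609965/34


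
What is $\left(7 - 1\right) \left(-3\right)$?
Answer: $-18$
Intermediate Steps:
$\left(7 - 1\right) \left(-3\right) = 6 \left(-3\right) = -18$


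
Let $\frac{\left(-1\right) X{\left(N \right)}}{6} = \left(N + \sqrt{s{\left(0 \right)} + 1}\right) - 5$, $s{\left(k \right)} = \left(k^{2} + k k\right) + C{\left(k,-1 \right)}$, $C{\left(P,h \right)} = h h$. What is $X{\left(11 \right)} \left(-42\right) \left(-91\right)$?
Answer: $-137592 - 22932 \sqrt{2} \approx -1.7002 \cdot 10^{5}$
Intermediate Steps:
$C{\left(P,h \right)} = h^{2}$
$s{\left(k \right)} = 1 + 2 k^{2}$ ($s{\left(k \right)} = \left(k^{2} + k k\right) + \left(-1\right)^{2} = \left(k^{2} + k^{2}\right) + 1 = 2 k^{2} + 1 = 1 + 2 k^{2}$)
$X{\left(N \right)} = 30 - 6 N - 6 \sqrt{2}$ ($X{\left(N \right)} = - 6 \left(\left(N + \sqrt{\left(1 + 2 \cdot 0^{2}\right) + 1}\right) - 5\right) = - 6 \left(\left(N + \sqrt{\left(1 + 2 \cdot 0\right) + 1}\right) - 5\right) = - 6 \left(\left(N + \sqrt{\left(1 + 0\right) + 1}\right) - 5\right) = - 6 \left(\left(N + \sqrt{1 + 1}\right) - 5\right) = - 6 \left(\left(N + \sqrt{2}\right) - 5\right) = - 6 \left(-5 + N + \sqrt{2}\right) = 30 - 6 N - 6 \sqrt{2}$)
$X{\left(11 \right)} \left(-42\right) \left(-91\right) = \left(30 - 66 - 6 \sqrt{2}\right) \left(-42\right) \left(-91\right) = \left(-36 - 6 \sqrt{2}\right) \left(-42\right) \left(-91\right) = \left(1512 + 252 \sqrt{2}\right) \left(-91\right) = -137592 - 22932 \sqrt{2}$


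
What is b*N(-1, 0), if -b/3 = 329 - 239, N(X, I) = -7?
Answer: 1890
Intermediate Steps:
b = -270 (b = -3*(329 - 239) = -3*90 = -270)
b*N(-1, 0) = -270*(-7) = 1890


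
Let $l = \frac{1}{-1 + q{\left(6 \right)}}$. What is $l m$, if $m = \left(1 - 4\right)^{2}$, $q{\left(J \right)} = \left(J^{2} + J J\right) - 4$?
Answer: $\frac{9}{67} \approx 0.13433$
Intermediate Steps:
$q{\left(J \right)} = -4 + 2 J^{2}$ ($q{\left(J \right)} = \left(J^{2} + J^{2}\right) - 4 = 2 J^{2} - 4 = -4 + 2 J^{2}$)
$l = \frac{1}{67}$ ($l = \frac{1}{-1 - \left(4 - 2 \cdot 6^{2}\right)} = \frac{1}{-1 + \left(-4 + 2 \cdot 36\right)} = \frac{1}{-1 + \left(-4 + 72\right)} = \frac{1}{-1 + 68} = \frac{1}{67} \approx 0.014925$)
$m = 9$ ($m = \left(-3\right)^{2} = 9$)
$l m = \frac{1}{67} \cdot 9 = \frac{9}{67}$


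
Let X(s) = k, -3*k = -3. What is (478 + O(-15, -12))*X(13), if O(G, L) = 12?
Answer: 490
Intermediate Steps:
k = 1 (k = -1/3*(-3) = 1)
X(s) = 1
(478 + O(-15, -12))*X(13) = (478 + 12)*1 = 490*1 = 490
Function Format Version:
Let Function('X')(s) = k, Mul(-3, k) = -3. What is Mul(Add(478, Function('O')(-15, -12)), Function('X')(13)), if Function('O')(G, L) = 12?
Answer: 490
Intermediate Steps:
k = 1 (k = Mul(Rational(-1, 3), -3) = 1)
Function('X')(s) = 1
Mul(Add(478, Function('O')(-15, -12)), Function('X')(13)) = Mul(Add(478, 12), 1) = Mul(490, 1) = 490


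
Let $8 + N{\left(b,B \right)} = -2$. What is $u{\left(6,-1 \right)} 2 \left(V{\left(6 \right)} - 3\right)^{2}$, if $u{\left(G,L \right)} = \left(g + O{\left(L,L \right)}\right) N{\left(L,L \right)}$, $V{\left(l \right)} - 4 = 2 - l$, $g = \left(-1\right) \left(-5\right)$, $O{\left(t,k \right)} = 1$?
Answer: $-1080$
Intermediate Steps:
$N{\left(b,B \right)} = -10$ ($N{\left(b,B \right)} = -8 - 2 = -10$)
$g = 5$
$V{\left(l \right)} = 6 - l$ ($V{\left(l \right)} = 4 - \left(-2 + l\right) = 6 - l$)
$u{\left(G,L \right)} = -60$ ($u{\left(G,L \right)} = \left(5 + 1\right) \left(-10\right) = 6 \left(-10\right) = -60$)
$u{\left(6,-1 \right)} 2 \left(V{\left(6 \right)} - 3\right)^{2} = \left(-60\right) 2 \left(\left(6 - 6\right) - 3\right)^{2} = - 120 \left(\left(6 - 6\right) - 3\right)^{2} = - 120 \left(0 - 3\right)^{2} = - 120 \left(-3\right)^{2} = \left(-120\right) 9 = -1080$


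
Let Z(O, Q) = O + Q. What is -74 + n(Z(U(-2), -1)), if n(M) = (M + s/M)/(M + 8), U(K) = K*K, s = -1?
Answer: -2434/33 ≈ -73.758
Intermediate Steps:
U(K) = K**2
n(M) = (M - 1/M)/(8 + M) (n(M) = (M - 1/M)/(M + 8) = (M - 1/M)/(8 + M))
-74 + n(Z(U(-2), -1)) = -74 + (-1 + ((-2)**2 - 1)**2)/(((-2)**2 - 1)*(8 + ((-2)**2 - 1))) = -74 + (-1 + (4 - 1)**2)/((4 - 1)*(8 + (4 - 1))) = -74 + (-1 + 3**2)/(3*(8 + 3)) = -74 + (1/3)*(-1 + 9)/11 = -74 + (1/3)*(1/11)*8 = -74 + 8/33 = -2434/33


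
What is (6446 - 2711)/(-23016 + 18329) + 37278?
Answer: 174718251/4687 ≈ 37277.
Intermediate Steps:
(6446 - 2711)/(-23016 + 18329) + 37278 = 3735/(-4687) + 37278 = 3735*(-1/4687) + 37278 = -3735/4687 + 37278 = 174718251/4687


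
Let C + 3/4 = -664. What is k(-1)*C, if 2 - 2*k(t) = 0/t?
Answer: -2659/4 ≈ -664.75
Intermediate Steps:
C = -2659/4 (C = -3/4 - 664 = -2659/4 ≈ -664.75)
k(t) = 1 (k(t) = 1 - 0/t = 1 - 1/2*0 = 1 + 0 = 1)
k(-1)*C = 1*(-2659/4) = -2659/4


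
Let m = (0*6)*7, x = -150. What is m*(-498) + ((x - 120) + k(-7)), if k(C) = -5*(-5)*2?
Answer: -220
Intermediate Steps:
m = 0 (m = 0*7 = 0)
k(C) = 50 (k(C) = 25*2 = 50)
m*(-498) + ((x - 120) + k(-7)) = 0*(-498) + ((-150 - 120) + 50) = 0 + (-270 + 50) = 0 - 220 = -220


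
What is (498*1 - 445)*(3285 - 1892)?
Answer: 73829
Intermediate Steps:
(498*1 - 445)*(3285 - 1892) = (498 - 445)*1393 = 53*1393 = 73829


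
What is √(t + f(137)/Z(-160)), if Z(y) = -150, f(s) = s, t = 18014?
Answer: √16211778/30 ≈ 134.21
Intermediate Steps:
√(t + f(137)/Z(-160)) = √(18014 + 137/(-150)) = √(18014 + 137*(-1/150)) = √(18014 - 137/150) = √(2701963/150) = √16211778/30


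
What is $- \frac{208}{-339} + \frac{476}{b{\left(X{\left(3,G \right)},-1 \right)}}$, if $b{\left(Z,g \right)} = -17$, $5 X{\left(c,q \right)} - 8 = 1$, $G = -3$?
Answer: $- \frac{9284}{339} \approx -27.386$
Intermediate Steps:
$X{\left(c,q \right)} = \frac{9}{5}$ ($X{\left(c,q \right)} = \frac{8}{5} + \frac{1}{5} \cdot 1 = \frac{8}{5} + \frac{1}{5} = \frac{9}{5}$)
$- \frac{208}{-339} + \frac{476}{b{\left(X{\left(3,G \right)},-1 \right)}} = - \frac{208}{-339} + \frac{476}{-17} = \left(-208\right) \left(- \frac{1}{339}\right) + 476 \left(- \frac{1}{17}\right) = \frac{208}{339} - 28 = - \frac{9284}{339}$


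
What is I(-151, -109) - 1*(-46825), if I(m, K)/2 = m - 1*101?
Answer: 46321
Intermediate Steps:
I(m, K) = -202 + 2*m (I(m, K) = 2*(m - 1*101) = 2*(m - 101) = 2*(-101 + m) = -202 + 2*m)
I(-151, -109) - 1*(-46825) = (-202 + 2*(-151)) - 1*(-46825) = (-202 - 302) + 46825 = -504 + 46825 = 46321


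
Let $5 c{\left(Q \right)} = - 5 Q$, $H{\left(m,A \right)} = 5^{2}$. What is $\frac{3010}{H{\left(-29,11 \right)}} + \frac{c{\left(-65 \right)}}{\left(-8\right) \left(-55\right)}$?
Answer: $\frac{53041}{440} \approx 120.55$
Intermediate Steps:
$H{\left(m,A \right)} = 25$
$c{\left(Q \right)} = - Q$ ($c{\left(Q \right)} = \frac{\left(-5\right) Q}{5} = - Q$)
$\frac{3010}{H{\left(-29,11 \right)}} + \frac{c{\left(-65 \right)}}{\left(-8\right) \left(-55\right)} = \frac{3010}{25} + \frac{\left(-1\right) \left(-65\right)}{\left(-8\right) \left(-55\right)} = 3010 \cdot \frac{1}{25} + \frac{65}{440} = \frac{602}{5} + 65 \cdot \frac{1}{440} = \frac{602}{5} + \frac{13}{88} = \frac{53041}{440}$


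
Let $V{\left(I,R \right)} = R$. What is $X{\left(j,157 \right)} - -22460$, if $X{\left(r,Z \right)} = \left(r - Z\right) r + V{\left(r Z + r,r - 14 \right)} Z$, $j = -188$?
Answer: $55606$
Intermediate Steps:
$X{\left(r,Z \right)} = Z \left(-14 + r\right) + r \left(r - Z\right)$ ($X{\left(r,Z \right)} = \left(r - Z\right) r + \left(r - 14\right) Z = r \left(r - Z\right) + \left(-14 + r\right) Z = r \left(r - Z\right) + Z \left(-14 + r\right) = Z \left(-14 + r\right) + r \left(r - Z\right)$)
$X{\left(j,157 \right)} - -22460 = \left(\left(-188\right)^{2} - 2198\right) - -22460 = \left(35344 - 2198\right) + 22460 = 33146 + 22460 = 55606$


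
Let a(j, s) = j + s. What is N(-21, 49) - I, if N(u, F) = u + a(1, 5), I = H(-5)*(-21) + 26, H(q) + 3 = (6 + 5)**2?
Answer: 2437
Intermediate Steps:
H(q) = 118 (H(q) = -3 + (6 + 5)**2 = -3 + 11**2 = -3 + 121 = 118)
I = -2452 (I = 118*(-21) + 26 = -2478 + 26 = -2452)
N(u, F) = 6 + u (N(u, F) = u + (1 + 5) = u + 6 = 6 + u)
N(-21, 49) - I = (6 - 21) - 1*(-2452) = -15 + 2452 = 2437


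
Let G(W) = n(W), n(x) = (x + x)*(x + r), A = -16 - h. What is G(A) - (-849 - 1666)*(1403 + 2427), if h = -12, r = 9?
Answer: 9632410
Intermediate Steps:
A = -4 (A = -16 - 1*(-12) = -16 + 12 = -4)
n(x) = 2*x*(9 + x) (n(x) = (x + x)*(x + 9) = (2*x)*(9 + x) = 2*x*(9 + x))
G(W) = 2*W*(9 + W)
G(A) - (-849 - 1666)*(1403 + 2427) = 2*(-4)*(9 - 4) - (-849 - 1666)*(1403 + 2427) = 2*(-4)*5 - (-2515)*3830 = -40 - 1*(-9632450) = -40 + 9632450 = 9632410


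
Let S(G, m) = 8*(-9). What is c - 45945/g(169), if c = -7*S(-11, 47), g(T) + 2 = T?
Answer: 38223/167 ≈ 228.88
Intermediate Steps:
S(G, m) = -72
g(T) = -2 + T
c = 504 (c = -7*(-72) = 504)
c - 45945/g(169) = 504 - 45945/(-2 + 169) = 504 - 45945/167 = 38223/167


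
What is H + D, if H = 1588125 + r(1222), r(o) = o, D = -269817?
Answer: 1319530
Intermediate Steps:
H = 1589347 (H = 1588125 + 1222 = 1589347)
H + D = 1589347 - 269817 = 1319530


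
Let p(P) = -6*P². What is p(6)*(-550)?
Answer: 118800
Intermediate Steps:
p(6)*(-550) = -6*6²*(-550) = -6*36*(-550) = -216*(-550) = 118800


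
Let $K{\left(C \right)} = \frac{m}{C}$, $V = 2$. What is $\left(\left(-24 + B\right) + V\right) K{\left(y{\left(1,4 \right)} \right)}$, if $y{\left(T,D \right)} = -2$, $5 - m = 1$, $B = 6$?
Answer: $32$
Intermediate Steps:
$m = 4$ ($m = 5 - 1 = 4$)
$K{\left(C \right)} = \frac{4}{C}$
$\left(\left(-24 + B\right) + V\right) K{\left(y{\left(1,4 \right)} \right)} = \left(\left(-24 + 6\right) + 2\right) \frac{4}{-2} = \left(-18 + 2\right) 4 \left(- \frac{1}{2}\right) = \left(-16\right) \left(-2\right) = 32$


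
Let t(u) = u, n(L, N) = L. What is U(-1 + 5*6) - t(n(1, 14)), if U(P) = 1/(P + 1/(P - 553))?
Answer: -14671/15195 ≈ -0.96552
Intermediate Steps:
U(P) = 1/(P + 1/(-553 + P))
U(-1 + 5*6) - t(n(1, 14)) = (-553 + (-1 + 5*6))/(1 + (-1 + 5*6)**2 - 553*(-1 + 5*6)) - 1*1 = (-553 + (-1 + 30))/(1 + (-1 + 30)**2 - 553*(-1 + 30)) - 1 = (-553 + 29)/(1 + 29**2 - 553*29) - 1 = -524/(1 + 841 - 16037) - 1 = -524/(-15195) - 1 = -1/15195*(-524) - 1 = 524/15195 - 1 = -14671/15195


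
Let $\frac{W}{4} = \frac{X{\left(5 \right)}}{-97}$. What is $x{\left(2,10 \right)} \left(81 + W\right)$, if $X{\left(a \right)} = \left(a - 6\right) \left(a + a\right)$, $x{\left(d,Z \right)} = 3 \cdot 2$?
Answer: $\frac{47382}{97} \approx 488.47$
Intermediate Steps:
$x{\left(d,Z \right)} = 6$
$X{\left(a \right)} = 2 a \left(-6 + a\right)$ ($X{\left(a \right)} = \left(-6 + a\right) 2 a = 2 a \left(-6 + a\right)$)
$W = \frac{40}{97}$ ($W = 4 \frac{2 \cdot 5 \left(-6 + 5\right)}{-97} = 4 \cdot 2 \cdot 5 \left(-1\right) \left(- \frac{1}{97}\right) = 4 \left(\left(-10\right) \left(- \frac{1}{97}\right)\right) = 4 \cdot \frac{10}{97} = \frac{40}{97} \approx 0.41237$)
$x{\left(2,10 \right)} \left(81 + W\right) = 6 \left(81 + \frac{40}{97}\right) = 6 \cdot \frac{7897}{97} = \frac{47382}{97}$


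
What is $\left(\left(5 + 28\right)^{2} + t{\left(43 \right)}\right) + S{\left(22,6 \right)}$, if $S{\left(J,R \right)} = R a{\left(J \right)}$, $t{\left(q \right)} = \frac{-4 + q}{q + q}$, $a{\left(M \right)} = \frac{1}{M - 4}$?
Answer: $\frac{281165}{258} \approx 1089.8$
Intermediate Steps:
$a{\left(M \right)} = \frac{1}{-4 + M}$
$t{\left(q \right)} = \frac{-4 + q}{2 q}$
$S{\left(J,R \right)} = \frac{R}{-4 + J}$
$\left(\left(5 + 28\right)^{2} + t{\left(43 \right)}\right) + S{\left(22,6 \right)} = \left(\left(5 + 28\right)^{2} + \frac{-4 + 43}{2 \cdot 43}\right) + \frac{6}{-4 + 22} = \left(33^{2} + \frac{1}{2} \cdot \frac{1}{43} \cdot 39\right) + \frac{6}{18} = \left(1089 + \frac{39}{86}\right) + 6 \cdot \frac{1}{18} = \frac{93693}{86} + \frac{1}{3} = \frac{281165}{258}$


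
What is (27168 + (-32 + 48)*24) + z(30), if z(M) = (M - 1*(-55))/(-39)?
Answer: 1074443/39 ≈ 27550.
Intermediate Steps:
z(M) = -55/39 - M/39 (z(M) = (M + 55)*(-1/39) = (55 + M)*(-1/39) = -55/39 - M/39)
(27168 + (-32 + 48)*24) + z(30) = (27168 + (-32 + 48)*24) + (-55/39 - 1/39*30) = (27168 + 16*24) + (-55/39 - 10/13) = (27168 + 384) - 85/39 = 27552 - 85/39 = 1074443/39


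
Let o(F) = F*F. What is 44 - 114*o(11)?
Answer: -13750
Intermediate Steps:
o(F) = F²
44 - 114*o(11) = 44 - 114*11² = 44 - 114*121 = 44 - 13794 = -13750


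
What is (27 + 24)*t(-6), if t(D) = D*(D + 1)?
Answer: 1530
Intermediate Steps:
t(D) = D*(1 + D)
(27 + 24)*t(-6) = (27 + 24)*(-6*(1 - 6)) = 51*(-6*(-5)) = 51*30 = 1530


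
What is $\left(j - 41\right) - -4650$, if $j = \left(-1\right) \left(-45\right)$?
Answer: $4654$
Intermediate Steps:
$j = 45$
$\left(j - 41\right) - -4650 = \left(45 - 41\right) - -4650 = 4 + 4650 = 4654$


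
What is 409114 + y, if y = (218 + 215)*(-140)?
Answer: 348494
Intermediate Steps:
y = -60620 (y = 433*(-140) = -60620)
409114 + y = 409114 - 60620 = 348494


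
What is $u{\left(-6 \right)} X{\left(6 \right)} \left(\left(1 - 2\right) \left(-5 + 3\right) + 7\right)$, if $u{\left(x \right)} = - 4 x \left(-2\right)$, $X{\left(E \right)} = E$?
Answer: $-2592$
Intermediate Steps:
$u{\left(x \right)} = 8 x$
$u{\left(-6 \right)} X{\left(6 \right)} \left(\left(1 - 2\right) \left(-5 + 3\right) + 7\right) = 8 \left(-6\right) 6 \left(\left(1 - 2\right) \left(-5 + 3\right) + 7\right) = \left(-48\right) 6 \left(\left(-1\right) \left(-2\right) + 7\right) = - 288 \left(2 + 7\right) = \left(-288\right) 9 = -2592$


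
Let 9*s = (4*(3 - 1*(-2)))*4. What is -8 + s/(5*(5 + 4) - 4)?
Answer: -2872/369 ≈ -7.7832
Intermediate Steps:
s = 80/9 (s = ((4*(3 - 1*(-2)))*4)/9 = ((4*(3 + 2))*4)/9 = ((4*5)*4)/9 = (20*4)/9 = (⅑)*80 = 80/9 ≈ 8.8889)
-8 + s/(5*(5 + 4) - 4) = -8 + (80/9)/(5*(5 + 4) - 4) = -8 + (80/9)/(5*9 - 4) = -8 + (80/9)/(45 - 4) = -8 + (80/9)/41 = -8 + (1/41)*(80/9) = -8 + 80/369 = -2872/369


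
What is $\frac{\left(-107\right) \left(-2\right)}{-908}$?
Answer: $- \frac{107}{454} \approx -0.23568$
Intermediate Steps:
$\frac{\left(-107\right) \left(-2\right)}{-908} = 214 \left(- \frac{1}{908}\right) = - \frac{107}{454}$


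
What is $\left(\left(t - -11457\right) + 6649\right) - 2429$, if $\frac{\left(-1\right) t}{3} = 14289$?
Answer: $-27190$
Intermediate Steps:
$t = -42867$ ($t = \left(-3\right) 14289 = -42867$)
$\left(\left(t - -11457\right) + 6649\right) - 2429 = \left(\left(-42867 - -11457\right) + 6649\right) - 2429 = \left(\left(-42867 + 11457\right) + 6649\right) - 2429 = \left(-31410 + 6649\right) - 2429 = -24761 - 2429 = -27190$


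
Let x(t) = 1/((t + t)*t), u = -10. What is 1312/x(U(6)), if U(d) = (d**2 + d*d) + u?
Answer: 10086656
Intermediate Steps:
U(d) = -10 + 2*d**2 (U(d) = (d**2 + d*d) - 10 = (d**2 + d**2) - 10 = 2*d**2 - 10 = -10 + 2*d**2)
x(t) = 1/(2*t**2) (x(t) = 1/(((2*t))*t) = (1/(2*t))/t = 1/(2*t**2))
1312/x(U(6)) = 1312/((1/(2*(-10 + 2*6**2)**2))) = 1312/((1/(2*(-10 + 2*36)**2))) = 1312/((1/(2*(-10 + 72)**2))) = 1312/(((1/2)/62**2)) = 1312/(((1/2)*(1/3844))) = 1312/(1/7688) = 1312*7688 = 10086656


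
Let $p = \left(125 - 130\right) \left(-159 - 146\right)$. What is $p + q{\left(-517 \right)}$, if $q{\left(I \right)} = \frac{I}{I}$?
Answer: $1526$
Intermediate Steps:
$p = 1525$ ($p = \left(-5\right) \left(-305\right) = 1525$)
$q{\left(I \right)} = 1$
$p + q{\left(-517 \right)} = 1525 + 1 = 1526$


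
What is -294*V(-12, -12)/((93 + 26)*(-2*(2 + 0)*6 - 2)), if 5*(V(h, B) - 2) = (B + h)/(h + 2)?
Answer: 1302/5525 ≈ 0.23566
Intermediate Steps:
V(h, B) = 2 + (B + h)/(5*(2 + h)) (V(h, B) = 2 + ((B + h)/(h + 2))/5 = 2 + ((B + h)/(2 + h))/5 = 2 + (B + h)/(5*(2 + h)))
-294*V(-12, -12)/((93 + 26)*(-2*(2 + 0)*6 - 2)) = -294*(20 - 12 + 11*(-12))/(5*(2 - 12))/((93 + 26)*(-2*(2 + 0)*6 - 2)) = -294*(⅕)*(20 - 12 - 132)/(-10)/(119*(-2*2*6 - 2)) = -294*(⅕)*(-⅒)*(-124)/(119*(-4*6 - 2)) = -18228/(25*(119*(-24 - 2))) = -18228/(25*(119*(-26))) = -18228/(25*(-3094)) = -18228*(-1)/(25*3094) = -294*(-31/38675) = 1302/5525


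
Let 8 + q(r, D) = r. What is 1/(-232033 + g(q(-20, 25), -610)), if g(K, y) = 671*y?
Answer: -1/641343 ≈ -1.5592e-6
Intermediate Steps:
q(r, D) = -8 + r
1/(-232033 + g(q(-20, 25), -610)) = 1/(-232033 + 671*(-610)) = 1/(-232033 - 409310) = 1/(-641343) = -1/641343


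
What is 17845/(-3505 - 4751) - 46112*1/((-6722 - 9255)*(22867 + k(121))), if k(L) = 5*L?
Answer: -3242108047/1500048576 ≈ -2.1613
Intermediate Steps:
17845/(-3505 - 4751) - 46112*1/((-6722 - 9255)*(22867 + k(121))) = 17845/(-3505 - 4751) - 46112*1/((-6722 - 9255)*(22867 + 5*121)) = 17845/(-8256) - 46112*(-1/(15977*(22867 + 605))) = 17845*(-1/8256) - 46112/((-15977*23472)) = -415/192 - 46112/(-375012144) = -415/192 - 46112*(-1/375012144) = -415/192 + 2882/23438259 = -3242108047/1500048576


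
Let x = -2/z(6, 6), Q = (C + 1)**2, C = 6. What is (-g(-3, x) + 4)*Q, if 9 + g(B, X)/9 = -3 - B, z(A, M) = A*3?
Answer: 4165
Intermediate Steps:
z(A, M) = 3*A
Q = 49 (Q = (6 + 1)**2 = 7**2 = 49)
x = -1/9 (x = -2/(3*6) = -2/18 = -2*1/18 = -1/9 ≈ -0.11111)
g(B, X) = -108 - 9*B (g(B, X) = -81 + 9*(-3 - B) = -81 + (-27 - 9*B) = -108 - 9*B)
(-g(-3, x) + 4)*Q = (-(-108 - 9*(-3)) + 4)*49 = (-(-108 + 27) + 4)*49 = (-1*(-81) + 4)*49 = (81 + 4)*49 = 85*49 = 4165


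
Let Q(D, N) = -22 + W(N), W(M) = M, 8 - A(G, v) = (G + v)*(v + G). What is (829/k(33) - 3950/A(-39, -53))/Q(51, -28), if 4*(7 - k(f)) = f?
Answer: 14010173/1057000 ≈ 13.255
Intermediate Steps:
A(G, v) = 8 - (G + v)**2 (A(G, v) = 8 - (G + v)*(v + G) = 8 - (G + v)*(G + v) = 8 - (G + v)**2)
k(f) = 7 - f/4
Q(D, N) = -22 + N
(829/k(33) - 3950/A(-39, -53))/Q(51, -28) = (829/(7 - 1/4*33) - 3950/(8 - (-39 - 53)**2))/(-22 - 28) = (829/(7 - 33/4) - 3950/(8 - 1*(-92)**2))/(-50) = (829/(-5/4) - 3950/(8 - 1*8464))*(-1/50) = (829*(-4/5) - 3950/(8 - 8464))*(-1/50) = (-3316/5 - 3950/(-8456))*(-1/50) = (-3316/5 - 3950*(-1/8456))*(-1/50) = (-3316/5 + 1975/4228)*(-1/50) = -14010173/21140*(-1/50) = 14010173/1057000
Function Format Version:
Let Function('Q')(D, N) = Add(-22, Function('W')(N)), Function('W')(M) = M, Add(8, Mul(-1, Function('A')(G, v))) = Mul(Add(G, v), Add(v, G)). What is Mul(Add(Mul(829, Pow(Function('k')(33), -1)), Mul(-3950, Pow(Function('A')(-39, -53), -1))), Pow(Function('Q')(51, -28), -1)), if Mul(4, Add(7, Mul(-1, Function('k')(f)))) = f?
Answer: Rational(14010173, 1057000) ≈ 13.255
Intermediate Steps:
Function('A')(G, v) = Add(8, Mul(-1, Pow(Add(G, v), 2))) (Function('A')(G, v) = Add(8, Mul(-1, Mul(Add(G, v), Add(v, G)))) = Add(8, Mul(-1, Mul(Add(G, v), Add(G, v)))) = Add(8, Mul(-1, Pow(Add(G, v), 2))))
Function('k')(f) = Add(7, Mul(Rational(-1, 4), f))
Function('Q')(D, N) = Add(-22, N)
Mul(Add(Mul(829, Pow(Function('k')(33), -1)), Mul(-3950, Pow(Function('A')(-39, -53), -1))), Pow(Function('Q')(51, -28), -1)) = Mul(Add(Mul(829, Pow(Add(7, Mul(Rational(-1, 4), 33)), -1)), Mul(-3950, Pow(Add(8, Mul(-1, Pow(Add(-39, -53), 2))), -1))), Pow(Add(-22, -28), -1)) = Mul(Add(Mul(829, Pow(Add(7, Rational(-33, 4)), -1)), Mul(-3950, Pow(Add(8, Mul(-1, Pow(-92, 2))), -1))), Pow(-50, -1)) = Mul(Add(Mul(829, Pow(Rational(-5, 4), -1)), Mul(-3950, Pow(Add(8, Mul(-1, 8464)), -1))), Rational(-1, 50)) = Mul(Add(Mul(829, Rational(-4, 5)), Mul(-3950, Pow(Add(8, -8464), -1))), Rational(-1, 50)) = Mul(Add(Rational(-3316, 5), Mul(-3950, Pow(-8456, -1))), Rational(-1, 50)) = Mul(Add(Rational(-3316, 5), Mul(-3950, Rational(-1, 8456))), Rational(-1, 50)) = Mul(Add(Rational(-3316, 5), Rational(1975, 4228)), Rational(-1, 50)) = Mul(Rational(-14010173, 21140), Rational(-1, 50)) = Rational(14010173, 1057000)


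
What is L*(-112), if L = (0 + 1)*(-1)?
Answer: 112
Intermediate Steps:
L = -1 (L = 1*(-1) = -1)
L*(-112) = -1*(-112) = 112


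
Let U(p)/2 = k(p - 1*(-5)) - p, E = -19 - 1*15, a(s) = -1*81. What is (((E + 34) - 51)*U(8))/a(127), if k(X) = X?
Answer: 170/27 ≈ 6.2963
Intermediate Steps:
a(s) = -81
E = -34 (E = -19 - 15 = -34)
U(p) = 10 (U(p) = 2*((p - 1*(-5)) - p) = 2*((p + 5) - p) = 2*((5 + p) - p) = 2*5 = 10)
(((E + 34) - 51)*U(8))/a(127) = (((-34 + 34) - 51)*10)/(-81) = ((0 - 51)*10)*(-1/81) = -51*10*(-1/81) = -510*(-1/81) = 170/27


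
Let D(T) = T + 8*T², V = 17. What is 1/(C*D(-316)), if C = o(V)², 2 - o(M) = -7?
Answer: 1/64681092 ≈ 1.5460e-8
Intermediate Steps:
o(M) = 9 (o(M) = 2 - 1*(-7) = 2 + 7 = 9)
C = 81 (C = 9² = 81)
1/(C*D(-316)) = 1/(81*((-316*(1 + 8*(-316))))) = 1/(81*((-316*(1 - 2528)))) = 1/(81*((-316*(-2527)))) = (1/81)/798532 = (1/81)*(1/798532) = 1/64681092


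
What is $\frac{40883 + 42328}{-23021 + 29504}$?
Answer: $\frac{27737}{2161} \approx 12.835$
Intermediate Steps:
$\frac{40883 + 42328}{-23021 + 29504} = \frac{83211}{6483} = 83211 \cdot \frac{1}{6483} = \frac{27737}{2161}$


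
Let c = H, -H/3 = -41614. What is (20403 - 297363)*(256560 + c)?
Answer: -105633097920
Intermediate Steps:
H = 124842 (H = -3*(-41614) = 124842)
c = 124842
(20403 - 297363)*(256560 + c) = (20403 - 297363)*(256560 + 124842) = -276960*381402 = -105633097920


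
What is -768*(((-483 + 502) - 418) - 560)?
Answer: 736512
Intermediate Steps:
-768*(((-483 + 502) - 418) - 560) = -768*((19 - 418) - 560) = -768*(-399 - 560) = -768*(-959) = 736512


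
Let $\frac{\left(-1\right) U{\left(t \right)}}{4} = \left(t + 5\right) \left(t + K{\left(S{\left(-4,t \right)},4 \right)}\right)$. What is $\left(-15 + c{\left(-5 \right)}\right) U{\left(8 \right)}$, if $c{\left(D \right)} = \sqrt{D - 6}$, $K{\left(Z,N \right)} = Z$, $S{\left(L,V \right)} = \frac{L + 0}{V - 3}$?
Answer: $5616 - \frac{1872 i \sqrt{11}}{5} \approx 5616.0 - 1241.7 i$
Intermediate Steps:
$S{\left(L,V \right)} = \frac{L}{-3 + V}$
$U{\left(t \right)} = - 4 \left(5 + t\right) \left(t - \frac{4}{-3 + t}\right)$ ($U{\left(t \right)} = - 4 \left(t + 5\right) \left(t - \frac{4}{-3 + t}\right) = - 4 \left(5 + t\right) \left(t - \frac{4}{-3 + t}\right)$)
$c{\left(D \right)} = \sqrt{-6 + D}$
$\left(-15 + c{\left(-5 \right)}\right) U{\left(8 \right)} = \left(-15 + \sqrt{-6 - 5}\right) \frac{4 \left(20 - 8^{3} - 2 \cdot 8^{2} + 19 \cdot 8\right)}{-3 + 8} = \left(-15 + \sqrt{-11}\right) \frac{4 \left(20 - 512 - 128 + 152\right)}{5} = \left(-15 + i \sqrt{11}\right) 4 \cdot \frac{1}{5} \left(20 - 512 - 128 + 152\right) = \left(-15 + i \sqrt{11}\right) 4 \cdot \frac{1}{5} \left(-468\right) = \left(-15 + i \sqrt{11}\right) \left(- \frac{1872}{5}\right) = 5616 - \frac{1872 i \sqrt{11}}{5}$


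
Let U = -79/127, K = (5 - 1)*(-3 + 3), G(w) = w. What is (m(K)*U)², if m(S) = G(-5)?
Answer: 156025/16129 ≈ 9.6736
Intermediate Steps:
K = 0 (K = 4*0 = 0)
U = -79/127 (U = -79*1/127 = -79/127 ≈ -0.62205)
m(S) = -5
(m(K)*U)² = (-5*(-79/127))² = (395/127)² = 156025/16129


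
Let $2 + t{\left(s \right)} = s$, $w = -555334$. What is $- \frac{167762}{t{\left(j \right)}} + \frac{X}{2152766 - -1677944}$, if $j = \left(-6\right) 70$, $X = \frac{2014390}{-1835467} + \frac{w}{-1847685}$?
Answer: $\frac{544863094557805075604579}{1370585865832065129975} \approx 397.54$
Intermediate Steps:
$X = - \frac{2702660956172}{3391364843895}$ ($X = \frac{2014390}{-1835467} - \frac{555334}{-1847685} = 2014390 \left(- \frac{1}{1835467}\right) - - \frac{555334}{1847685} = - \frac{2014390}{1835467} + \frac{555334}{1847685} = - \frac{2702660956172}{3391364843895} \approx -0.79692$)
$j = -420$
$t{\left(s \right)} = -2 + s$
$- \frac{167762}{t{\left(j \right)}} + \frac{X}{2152766 - -1677944} = - \frac{167762}{-2 - 420} - \frac{2702660956172}{3391364843895 \left(2152766 - -1677944\right)} = - \frac{167762}{-422} - \frac{2702660956172}{3391364843895 \left(2152766 + 1677944\right)} = \left(-167762\right) \left(- \frac{1}{422}\right) - \frac{2702660956172}{3391364843895 \cdot 3830710} = \frac{83881}{211} - \frac{1351330478086}{6495667610578507725} = \frac{544863094557805075604579}{1370585865832065129975}$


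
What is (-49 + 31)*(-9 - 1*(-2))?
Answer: 126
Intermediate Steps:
(-49 + 31)*(-9 - 1*(-2)) = -18*(-9 + 2) = -18*(-7) = 126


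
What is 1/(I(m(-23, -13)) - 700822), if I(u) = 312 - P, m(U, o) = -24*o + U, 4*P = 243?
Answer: -4/2802283 ≈ -1.4274e-6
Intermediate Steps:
P = 243/4 (P = (¼)*243 = 243/4 ≈ 60.750)
m(U, o) = U - 24*o
I(u) = 1005/4 (I(u) = 312 - 1*243/4 = 312 - 243/4 = 1005/4)
1/(I(m(-23, -13)) - 700822) = 1/(1005/4 - 700822) = 1/(-2802283/4) = -4/2802283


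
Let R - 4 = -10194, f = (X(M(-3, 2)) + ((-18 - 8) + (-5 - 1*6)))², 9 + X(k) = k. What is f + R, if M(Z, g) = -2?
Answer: -7886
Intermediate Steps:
X(k) = -9 + k
f = 2304 (f = ((-9 - 2) + ((-18 - 8) + (-5 - 1*6)))² = (-11 + (-26 + (-5 - 6)))² = (-11 + (-26 - 11))² = (-11 - 37)² = (-48)² = 2304)
R = -10190 (R = 4 - 10194 = -10190)
f + R = 2304 - 10190 = -7886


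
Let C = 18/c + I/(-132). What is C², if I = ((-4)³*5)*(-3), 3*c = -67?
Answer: 35450116/543169 ≈ 65.265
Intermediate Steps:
c = -67/3 (c = (⅓)*(-67) = -67/3 ≈ -22.333)
I = 960 (I = -64*5*(-3) = -320*(-3) = 960)
C = -5954/737 (C = 18/(-67/3) + 960/(-132) = 18*(-3/67) + 960*(-1/132) = -54/67 - 80/11 = -5954/737 ≈ -8.0787)
C² = (-5954/737)² = 35450116/543169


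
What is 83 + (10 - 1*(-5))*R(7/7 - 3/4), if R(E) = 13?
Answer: 278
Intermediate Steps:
83 + (10 - 1*(-5))*R(7/7 - 3/4) = 83 + (10 - 1*(-5))*13 = 83 + (10 + 5)*13 = 83 + 15*13 = 83 + 195 = 278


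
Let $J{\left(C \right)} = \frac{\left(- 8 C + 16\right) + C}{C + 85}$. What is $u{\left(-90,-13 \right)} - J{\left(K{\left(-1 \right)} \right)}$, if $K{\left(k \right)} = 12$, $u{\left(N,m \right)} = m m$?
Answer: $\frac{16461}{97} \approx 169.7$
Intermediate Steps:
$u{\left(N,m \right)} = m^{2}$
$J{\left(C \right)} = \frac{16 - 7 C}{85 + C}$ ($J{\left(C \right)} = \frac{\left(16 - 8 C\right) + C}{85 + C} = \frac{16 - 7 C}{85 + C}$)
$u{\left(-90,-13 \right)} - J{\left(K{\left(-1 \right)} \right)} = \left(-13\right)^{2} - \frac{16 - 84}{85 + 12} = 169 - \frac{16 - 84}{97} = 169 - \frac{1}{97} \left(-68\right) = 169 - - \frac{68}{97} = 169 + \frac{68}{97} = \frac{16461}{97}$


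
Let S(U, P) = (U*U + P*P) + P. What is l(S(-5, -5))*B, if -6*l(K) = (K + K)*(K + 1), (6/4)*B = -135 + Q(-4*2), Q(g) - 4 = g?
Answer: 63940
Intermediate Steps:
Q(g) = 4 + g
S(U, P) = P + P² + U² (S(U, P) = (U² + P²) + P = (P² + U²) + P = P + P² + U²)
B = -278/3 (B = 2*(-135 + (4 - 4*2))/3 = 2*(-135 + (4 - 8))/3 = 2*(-135 - 4)/3 = (⅔)*(-139) = -278/3 ≈ -92.667)
l(K) = -K*(1 + K)/3 (l(K) = -(K + K)*(K + 1)/6 = -2*K*(1 + K)/6 = -K*(1 + K)/3)
l(S(-5, -5))*B = -(-5 + (-5)² + (-5)²)*(1 + (-5 + (-5)² + (-5)²))/3*(-278/3) = -(-5 + 25 + 25)*(1 + (-5 + 25 + 25))/3*(-278/3) = -⅓*45*(1 + 45)*(-278/3) = -⅓*45*46*(-278/3) = -690*(-278/3) = 63940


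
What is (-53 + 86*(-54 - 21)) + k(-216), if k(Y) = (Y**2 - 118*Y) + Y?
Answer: 65425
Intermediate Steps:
k(Y) = Y**2 - 117*Y
(-53 + 86*(-54 - 21)) + k(-216) = (-53 + 86*(-54 - 21)) - 216*(-117 - 216) = (-53 + 86*(-75)) - 216*(-333) = (-53 - 6450) + 71928 = -6503 + 71928 = 65425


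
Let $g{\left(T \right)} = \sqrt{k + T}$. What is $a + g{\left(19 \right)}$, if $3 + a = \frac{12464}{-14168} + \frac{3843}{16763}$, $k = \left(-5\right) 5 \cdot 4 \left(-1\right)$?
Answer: $- \frac{108372620}{29687273} + \sqrt{119} \approx 7.2582$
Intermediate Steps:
$k = 100$ ($k = \left(-25\right) 4 \left(-1\right) = \left(-100\right) \left(-1\right) = 100$)
$g{\left(T \right)} = \sqrt{100 + T}$
$a = - \frac{108372620}{29687273}$ ($a = -3 + \left(\frac{12464}{-14168} + \frac{3843}{16763}\right) = -3 + \left(12464 \left(- \frac{1}{14168}\right) + 3843 \cdot \frac{1}{16763}\right) = -3 + \left(- \frac{1558}{1771} + \frac{3843}{16763}\right) = -3 - \frac{19310801}{29687273} = - \frac{108372620}{29687273} \approx -3.6505$)
$a + g{\left(19 \right)} = - \frac{108372620}{29687273} + \sqrt{100 + 19} = - \frac{108372620}{29687273} + \sqrt{119}$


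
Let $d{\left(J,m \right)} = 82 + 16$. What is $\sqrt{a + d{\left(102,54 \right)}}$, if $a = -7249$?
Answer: $i \sqrt{7151} \approx 84.564 i$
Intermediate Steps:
$d{\left(J,m \right)} = 98$
$\sqrt{a + d{\left(102,54 \right)}} = \sqrt{-7249 + 98} = \sqrt{-7151} = i \sqrt{7151}$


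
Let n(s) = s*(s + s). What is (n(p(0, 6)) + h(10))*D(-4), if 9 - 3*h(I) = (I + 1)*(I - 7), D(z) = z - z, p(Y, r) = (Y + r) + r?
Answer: 0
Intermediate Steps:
p(Y, r) = Y + 2*r
D(z) = 0
h(I) = 3 - (1 + I)*(-7 + I)/3 (h(I) = 3 - (I + 1)*(I - 7)/3 = 3 - (1 + I)*(-7 + I)/3)
n(s) = 2*s² (n(s) = s*(2*s) = 2*s²)
(n(p(0, 6)) + h(10))*D(-4) = (2*(0 + 2*6)² + (16/3 + 2*10 - ⅓*10²))*0 = (2*(0 + 12)² + (16/3 + 20 - ⅓*100))*0 = (2*12² + (16/3 + 20 - 100/3))*0 = (2*144 - 8)*0 = (288 - 8)*0 = 280*0 = 0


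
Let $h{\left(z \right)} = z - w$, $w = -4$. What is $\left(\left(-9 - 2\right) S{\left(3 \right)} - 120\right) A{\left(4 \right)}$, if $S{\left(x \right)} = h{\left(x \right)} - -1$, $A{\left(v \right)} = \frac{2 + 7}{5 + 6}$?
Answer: $- \frac{1872}{11} \approx -170.18$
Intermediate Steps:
$A{\left(v \right)} = \frac{9}{11}$
$h{\left(z \right)} = 4 + z$ ($h{\left(z \right)} = z - -4 = z + 4 = 4 + z$)
$S{\left(x \right)} = 5 + x$ ($S{\left(x \right)} = \left(4 + x\right) - -1 = \left(4 + x\right) + 1 = 5 + x$)
$\left(\left(-9 - 2\right) S{\left(3 \right)} - 120\right) A{\left(4 \right)} = \left(\left(-9 - 2\right) \left(5 + 3\right) - 120\right) \frac{9}{11} = \left(\left(-11\right) 8 - 120\right) \frac{9}{11} = \left(-88 - 120\right) \frac{9}{11} = \left(-208\right) \frac{9}{11} = - \frac{1872}{11}$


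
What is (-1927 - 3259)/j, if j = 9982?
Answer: -2593/4991 ≈ -0.51954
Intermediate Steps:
(-1927 - 3259)/j = (-1927 - 3259)/9982 = -5186*1/9982 = -2593/4991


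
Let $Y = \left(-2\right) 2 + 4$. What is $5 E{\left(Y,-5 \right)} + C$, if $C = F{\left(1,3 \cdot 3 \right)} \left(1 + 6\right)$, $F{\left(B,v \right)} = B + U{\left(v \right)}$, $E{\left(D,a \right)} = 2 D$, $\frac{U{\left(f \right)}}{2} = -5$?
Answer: $-63$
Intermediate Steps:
$U{\left(f \right)} = -10$ ($U{\left(f \right)} = 2 \left(-5\right) = -10$)
$Y = 0$ ($Y = -4 + 4 = 0$)
$F{\left(B,v \right)} = -10 + B$ ($F{\left(B,v \right)} = B - 10 = -10 + B$)
$C = -63$ ($C = \left(-10 + 1\right) \left(1 + 6\right) = \left(-9\right) 7 = -63$)
$5 E{\left(Y,-5 \right)} + C = 5 \cdot 2 \cdot 0 - 63 = 5 \cdot 0 - 63 = 0 - 63 = -63$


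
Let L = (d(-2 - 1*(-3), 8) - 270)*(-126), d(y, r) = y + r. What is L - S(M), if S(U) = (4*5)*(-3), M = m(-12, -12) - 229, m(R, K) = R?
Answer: 32946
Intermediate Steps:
M = -241 (M = -12 - 229 = -241)
d(y, r) = r + y
S(U) = -60 (S(U) = 20*(-3) = -60)
L = 32886 (L = ((8 + (-2 - 1*(-3))) - 270)*(-126) = ((8 + (-2 + 3)) - 270)*(-126) = ((8 + 1) - 270)*(-126) = (9 - 270)*(-126) = -261*(-126) = 32886)
L - S(M) = 32886 - 1*(-60) = 32886 + 60 = 32946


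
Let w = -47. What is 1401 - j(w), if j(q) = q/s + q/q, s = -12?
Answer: 16753/12 ≈ 1396.1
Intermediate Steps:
j(q) = 1 - q/12 (j(q) = q/(-12) + q/q = q*(-1/12) + 1 = -q/12 + 1 = 1 - q/12)
1401 - j(w) = 1401 - (1 - 1/12*(-47)) = 1401 - (1 + 47/12) = 1401 - 1*59/12 = 1401 - 59/12 = 16753/12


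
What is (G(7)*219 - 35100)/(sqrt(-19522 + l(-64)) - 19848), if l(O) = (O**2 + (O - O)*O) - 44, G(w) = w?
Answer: 333118908/196979287 + 33567*I*sqrt(15470)/393958574 ≈ 1.6911 + 0.010598*I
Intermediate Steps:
l(O) = -44 + O**2 (l(O) = (O**2 + 0*O) - 44 = (O**2 + 0) - 44 = O**2 - 44 = -44 + O**2)
(G(7)*219 - 35100)/(sqrt(-19522 + l(-64)) - 19848) = (7*219 - 35100)/(sqrt(-19522 + (-44 + (-64)**2)) - 19848) = (1533 - 35100)/(sqrt(-19522 + (-44 + 4096)) - 19848) = -33567/(sqrt(-19522 + 4052) - 19848) = -33567/(sqrt(-15470) - 19848) = -33567/(I*sqrt(15470) - 19848) = -33567/(-19848 + I*sqrt(15470))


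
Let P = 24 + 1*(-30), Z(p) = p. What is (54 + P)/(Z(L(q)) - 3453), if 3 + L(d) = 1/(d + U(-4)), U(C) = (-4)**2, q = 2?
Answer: -864/62207 ≈ -0.013889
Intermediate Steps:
U(C) = 16
L(d) = -3 + 1/(16 + d) (L(d) = -3 + 1/(d + 16) = -3 + 1/(16 + d))
P = -6 (P = 24 - 30 = -6)
(54 + P)/(Z(L(q)) - 3453) = (54 - 6)/((-47 - 3*2)/(16 + 2) - 3453) = 48/((-47 - 6)/18 - 3453) = 48/((1/18)*(-53) - 3453) = 48/(-53/18 - 3453) = 48/(-62207/18) = 48*(-18/62207) = -864/62207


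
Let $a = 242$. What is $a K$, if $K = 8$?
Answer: $1936$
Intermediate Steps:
$a K = 242 \cdot 8 = 1936$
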